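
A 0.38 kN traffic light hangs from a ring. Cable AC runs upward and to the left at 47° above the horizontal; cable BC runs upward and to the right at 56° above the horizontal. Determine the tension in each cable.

ΣF_x = 0: −T_AC·cos47° + T_BC·cos56° = 0 → T_BC = 1.21961·T_AC.
ΣF_y = 0: T_AC·sin47° + T_BC·sin56° = 0.38.
Substitute: T_AC·(0.731354 + 1.21961·0.829038) = 0.38 → T_AC = 0.218083 ≈ 0.2181 kN.
Then T_BC = 1.21961 × 0.218083 = 0.2660 kN.

T_AC = 0.2181 kN, T_BC = 0.2660 kN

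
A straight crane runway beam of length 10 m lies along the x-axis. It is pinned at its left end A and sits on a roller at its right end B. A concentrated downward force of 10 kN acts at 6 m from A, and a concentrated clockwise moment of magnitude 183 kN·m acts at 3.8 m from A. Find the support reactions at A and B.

A_x = 0, A_y = -14.30 kN, B_y = 24.30 kN

Taking moments about A: B_y·10 − 10·6 − 183 = 0 → B_y = 243/10 = 24.30 kN.
ΣF_y = 0: A_y + 24.3 − 10 = 0 → A_y = -14.30 kN.
ΣF_x = 0: no horizontal applied forces, so A_x = 0.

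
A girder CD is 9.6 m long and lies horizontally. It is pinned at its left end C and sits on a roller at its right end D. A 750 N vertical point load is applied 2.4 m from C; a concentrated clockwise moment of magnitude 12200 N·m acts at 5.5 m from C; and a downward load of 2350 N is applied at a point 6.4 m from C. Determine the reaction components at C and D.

C_x = 0, C_y = 75.00 N, D_y = 3025 N

Taking moments about C: D_y·9.6 − 750·2.4 − 12200 − 2350·6.4 = 0 → D_y = 29040/9.6 = 3025 N.
ΣF_y = 0: C_y + 3025 − 750 − 2350 = 0 → C_y = 75.00 N.
ΣF_x = 0: no horizontal applied forces, so C_x = 0.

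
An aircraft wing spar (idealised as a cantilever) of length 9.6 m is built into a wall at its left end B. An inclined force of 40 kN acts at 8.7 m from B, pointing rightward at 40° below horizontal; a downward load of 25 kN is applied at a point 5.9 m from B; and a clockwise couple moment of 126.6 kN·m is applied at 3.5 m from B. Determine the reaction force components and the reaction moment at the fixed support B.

ΣF_x = 0: B_x + 40·cos40° = 0 → B_x = -30.64 kN.
ΣF_y = 0: B_y − 40·sin40° − 25 = 0 → B_y = 50.71 kN.
ΣM about B: M_B − 40·sin40°·8.7 − 25·5.9 − 126.6 = 0 → M_B = 497.8 kN·m.

B_x = -30.64 kN, B_y = 50.71 kN, M_B = 497.8 kN·m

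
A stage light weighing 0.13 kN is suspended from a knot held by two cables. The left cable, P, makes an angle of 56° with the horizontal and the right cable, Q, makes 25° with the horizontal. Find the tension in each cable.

ΣF_x = 0: −T_P·cos56° + T_Q·cos25° = 0 → T_Q = 0.617001·T_P.
ΣF_y = 0: T_P·sin56° + T_Q·sin25° = 0.13.
Substitute: T_P·(0.829038 + 0.617001·0.422618) = 0.13 → T_P = 0.119289 ≈ 0.1193 kN.
Then T_Q = 0.617001 × 0.119289 = 0.07360 kN.

T_P = 0.1193 kN, T_Q = 0.07360 kN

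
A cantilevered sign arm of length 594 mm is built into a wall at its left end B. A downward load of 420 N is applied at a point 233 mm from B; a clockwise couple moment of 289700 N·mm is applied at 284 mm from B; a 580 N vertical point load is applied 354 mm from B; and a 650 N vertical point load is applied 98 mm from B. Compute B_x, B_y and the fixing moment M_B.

B_x = 0, B_y = 1650 N, M_B = 656600 N·mm

ΣF_x = 0: B_x = 0.
ΣF_y = 0: B_y − 420 − 580 − 650 = 0 → B_y = 1650 N.
ΣM about B: M_B − 420·233 − 289700 − 580·354 − 650·98 = 0 → M_B = 656600 N·mm.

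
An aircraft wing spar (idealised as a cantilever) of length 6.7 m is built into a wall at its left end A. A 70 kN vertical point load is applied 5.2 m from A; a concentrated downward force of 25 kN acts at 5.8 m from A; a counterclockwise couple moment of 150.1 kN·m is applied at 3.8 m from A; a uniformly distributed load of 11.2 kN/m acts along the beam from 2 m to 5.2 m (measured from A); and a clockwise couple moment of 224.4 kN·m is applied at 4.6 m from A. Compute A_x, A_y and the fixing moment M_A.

Resultant of the distributed load: 11.2 × 3.2 = 35.84 kN at 3.6 m from A.
ΣF_x = 0: A_x = 0.
ΣF_y = 0: A_y − 70 − 25 − 11.2·3.2 = 0 → A_y = 130.8 kN.
ΣM about A: M_A − 70·5.2 − 25·5.8 + 150.1 − (11.2·3.2)·3.6 − 224.4 = 0 → M_A = 712.3 kN·m.

A_x = 0, A_y = 130.8 kN, M_A = 712.3 kN·m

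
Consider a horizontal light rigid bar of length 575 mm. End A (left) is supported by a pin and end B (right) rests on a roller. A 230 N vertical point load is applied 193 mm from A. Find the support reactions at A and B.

ΣM about A: B_y·575 − 230·193 = 0 → B_y = 44390/575 = 77.20 N.
ΣF_y = 0: A_y + 77.2 − 230 = 0 → A_y = 152.8 N.
ΣF_x = 0: no horizontal applied forces, so A_x = 0.

A_x = 0, A_y = 152.8 N, B_y = 77.20 N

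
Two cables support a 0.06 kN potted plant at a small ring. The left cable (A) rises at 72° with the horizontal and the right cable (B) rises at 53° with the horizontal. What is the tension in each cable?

T_A = 0.04408 kN, T_B = 0.02263 kN

ΣF_x = 0: −T_A·cos72° + T_B·cos53° = 0 → T_B = 0.513475·T_A.
ΣF_y = 0: T_A·sin72° + T_B·sin53° = 0.06.
Substitute: T_A·(0.951057 + 0.513475·0.798636) = 0.06 → T_A = 0.0440808 ≈ 0.04408 kN.
Then T_B = 0.513475 × 0.0440808 = 0.02263 kN.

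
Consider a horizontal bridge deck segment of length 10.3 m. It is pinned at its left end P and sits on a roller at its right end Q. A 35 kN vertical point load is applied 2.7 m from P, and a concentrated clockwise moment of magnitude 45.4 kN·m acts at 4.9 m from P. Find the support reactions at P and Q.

P_x = 0, P_y = 21.42 kN, Q_y = 13.58 kN

Moments about P: Q_y·10.3 − 35·2.7 − 45.4 = 0 → Q_y = 139.9/10.3 = 13.5825 ≈ 13.58 kN.
ΣF_y = 0: P_y + 13.5825 − 35 = 0 → P_y = 21.42 kN.
ΣF_x = 0: no horizontal applied forces, so P_x = 0.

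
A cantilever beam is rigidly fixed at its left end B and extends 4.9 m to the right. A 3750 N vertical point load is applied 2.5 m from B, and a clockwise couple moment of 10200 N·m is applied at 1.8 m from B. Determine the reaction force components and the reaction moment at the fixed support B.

B_x = 0, B_y = 3750 N, M_B = 19580 N·m

ΣF_x = 0: B_x = 0.
ΣF_y = 0: B_y − 3750 = 0 → B_y = 3750 N.
ΣM about B: M_B − 3750·2.5 − 10200 = 0 → M_B = 19580 N·m.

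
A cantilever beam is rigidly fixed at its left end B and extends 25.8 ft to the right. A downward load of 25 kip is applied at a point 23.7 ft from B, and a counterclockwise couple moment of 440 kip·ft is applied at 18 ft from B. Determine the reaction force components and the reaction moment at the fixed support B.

B_x = 0, B_y = 25.00 kip, M_B = 152.5 kip·ft

ΣF_x = 0: B_x = 0.
ΣF_y = 0: B_y − 25 = 0 → B_y = 25.00 kip.
ΣM about B: M_B − 25·23.7 + 440 = 0 → M_B = 152.5 kip·ft.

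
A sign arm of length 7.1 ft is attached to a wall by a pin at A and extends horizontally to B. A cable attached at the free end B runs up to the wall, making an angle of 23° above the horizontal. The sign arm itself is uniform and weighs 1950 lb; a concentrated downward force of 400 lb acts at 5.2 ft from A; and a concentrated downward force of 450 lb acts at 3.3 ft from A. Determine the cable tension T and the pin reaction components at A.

T = 3780 lb, A_x = 3480 lb, A_y = 1323 lb

ΣM about A: T·sin23°·7.1 − 1950·3.55 − 400·5.2 − 450·3.3 = 0 → T = 10487.5/(7.1·0.390731) = 3780.38 ≈ 3780 lb.
ΣF_x = 0: A_x − T·cos23° = 0 → A_x = 3780.38 × 0.920505 = 3480 lb.
ΣF_y = 0: A_y + T·sin23° − 1950 − 400 − 450 = 0 → A_y = 2800 − 3780.38 × 0.390731 = 1323 lb.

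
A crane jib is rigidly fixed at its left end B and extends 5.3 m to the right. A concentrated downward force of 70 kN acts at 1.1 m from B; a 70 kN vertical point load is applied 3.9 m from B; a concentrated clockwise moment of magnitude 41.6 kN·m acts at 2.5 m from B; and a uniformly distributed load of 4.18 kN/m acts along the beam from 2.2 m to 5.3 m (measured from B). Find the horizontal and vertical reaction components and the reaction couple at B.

B_x = 0, B_y = 153.0 kN, M_B = 440.2 kN·m

Resultant of the distributed load: 4.18 × 3.1 = 12.958 kN at 3.75 m from B.
ΣF_x = 0: B_x = 0.
ΣF_y = 0: B_y − 70 − 70 − 4.18·3.1 = 0 → B_y = 153.0 kN.
ΣM about B: M_B − 70·1.1 − 70·3.9 − 41.6 − (4.18·3.1)·3.75 = 0 → M_B = 440.2 kN·m.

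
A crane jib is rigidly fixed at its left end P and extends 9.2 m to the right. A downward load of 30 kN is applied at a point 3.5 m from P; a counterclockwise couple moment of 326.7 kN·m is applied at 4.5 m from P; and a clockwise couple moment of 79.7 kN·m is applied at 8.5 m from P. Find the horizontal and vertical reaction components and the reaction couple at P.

P_x = 0, P_y = 30.00 kN, M_P = -142.0 kN·m

ΣF_x = 0: P_x = 0.
ΣF_y = 0: P_y − 30 = 0 → P_y = 30.00 kN.
ΣM about P: M_P − 30·3.5 + 326.7 − 79.7 = 0 → M_P = -142.0 kN·m.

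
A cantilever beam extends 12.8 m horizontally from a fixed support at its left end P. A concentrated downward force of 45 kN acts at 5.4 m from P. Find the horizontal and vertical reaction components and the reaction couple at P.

ΣF_x = 0: P_x = 0.
ΣF_y = 0: P_y − 45 = 0 → P_y = 45.00 kN.
ΣM about P: M_P − 45·5.4 = 0 → M_P = 243.0 kN·m.

P_x = 0, P_y = 45.00 kN, M_P = 243.0 kN·m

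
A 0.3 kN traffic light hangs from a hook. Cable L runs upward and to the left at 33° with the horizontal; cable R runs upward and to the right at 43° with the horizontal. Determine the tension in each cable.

T_L = 0.2261 kN, T_R = 0.2593 kN

ΣF_x = 0: −T_L·cos33° + T_R·cos43° = 0 → T_R = 1.14674·T_L.
ΣF_y = 0: T_L·sin33° + T_R·sin43° = 0.3.
Substitute: T_L·(0.544639 + 1.14674·0.681998) = 0.3 → T_L = 0.226123 ≈ 0.2261 kN.
Then T_R = 1.14674 × 0.226123 = 0.2593 kN.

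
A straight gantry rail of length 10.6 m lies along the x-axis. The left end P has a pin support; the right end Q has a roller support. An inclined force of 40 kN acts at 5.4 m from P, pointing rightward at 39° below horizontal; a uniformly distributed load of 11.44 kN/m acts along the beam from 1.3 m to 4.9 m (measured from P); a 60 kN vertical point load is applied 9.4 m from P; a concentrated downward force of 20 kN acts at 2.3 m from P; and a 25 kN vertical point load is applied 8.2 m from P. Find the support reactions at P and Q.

Resultant of the distributed load: 11.44 × 3.6 = 41.184 kN at 3.1 m from P.
ΣM about P: Q_y·10.6 − 40·sin39°·5.4 − (11.44·3.6)·3.1 − 60·9.4 − 20·2.3 − 25·8.2 = 0 → Q_y = 1078.6/10.6 = 101.755 ≈ 101.8 kN.
ΣF_y = 0: P_y + 101.755 − 40·sin39° − 11.44·3.6 − 60 − 20 − 25 = 0 → P_y = 69.60 kN.
ΣF_x = 0: P_x + 40·cos39° = 0 → P_x = -31.09 kN.

P_x = -31.09 kN, P_y = 69.60 kN, Q_y = 101.8 kN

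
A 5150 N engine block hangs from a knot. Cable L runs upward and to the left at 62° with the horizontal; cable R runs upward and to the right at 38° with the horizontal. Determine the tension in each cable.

ΣF_x = 0: −T_L·cos62° + T_R·cos38° = 0 → T_R = 0.595768·T_L.
ΣF_y = 0: T_L·sin62° + T_R·sin38° = 5150.
Substitute: T_L·(0.882948 + 0.595768·0.615661) = 5150 → T_L = 4120.86 ≈ 4121 N.
Then T_R = 0.595768 × 4120.86 = 2455 N.

T_L = 4121 N, T_R = 2455 N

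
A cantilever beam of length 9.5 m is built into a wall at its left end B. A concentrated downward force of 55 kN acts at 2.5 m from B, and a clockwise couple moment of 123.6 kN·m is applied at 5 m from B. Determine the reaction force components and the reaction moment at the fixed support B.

B_x = 0, B_y = 55.00 kN, M_B = 261.1 kN·m

ΣF_x = 0: B_x = 0.
ΣF_y = 0: B_y − 55 = 0 → B_y = 55.00 kN.
ΣM about B: M_B − 55·2.5 − 123.6 = 0 → M_B = 261.1 kN·m.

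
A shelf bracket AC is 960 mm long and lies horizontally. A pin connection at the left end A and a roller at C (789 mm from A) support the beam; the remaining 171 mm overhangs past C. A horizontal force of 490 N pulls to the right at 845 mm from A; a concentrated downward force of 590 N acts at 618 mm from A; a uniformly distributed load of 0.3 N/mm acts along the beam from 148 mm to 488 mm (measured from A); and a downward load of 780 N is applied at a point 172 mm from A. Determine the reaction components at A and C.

A_x = -490.0 N, A_y = 798.7 N, C_y = 673.3 N

Resultant of the distributed load: 0.3 × 340 = 102 N at 318 mm from A.
Moments about A: C_y·789 − 590·618 − (0.3·340)·318 − 780·172 = 0 → C_y = 531216/789 = 673.278 ≈ 673.3 N.
ΣF_y = 0: A_y + 673.278 − 590 − 0.3·340 − 780 = 0 → A_y = 798.7 N.
ΣF_x = 0: A_x + 490 = 0 → A_x = -490.0 N.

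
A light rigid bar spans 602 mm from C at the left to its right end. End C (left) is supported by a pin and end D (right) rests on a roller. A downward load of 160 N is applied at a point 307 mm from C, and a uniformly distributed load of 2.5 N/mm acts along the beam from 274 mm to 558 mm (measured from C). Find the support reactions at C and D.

C_x = 0, C_y = 297.8 N, D_y = 572.2 N

Resultant of the distributed load: 2.5 × 284 = 710 N at 416 mm from C.
Moments about C: D_y·602 − 160·307 − (2.5·284)·416 = 0 → D_y = 344480/602 = 572.226 ≈ 572.2 N.
ΣF_y = 0: C_y + 572.226 − 160 − 2.5·284 = 0 → C_y = 297.8 N.
ΣF_x = 0: no horizontal applied forces, so C_x = 0.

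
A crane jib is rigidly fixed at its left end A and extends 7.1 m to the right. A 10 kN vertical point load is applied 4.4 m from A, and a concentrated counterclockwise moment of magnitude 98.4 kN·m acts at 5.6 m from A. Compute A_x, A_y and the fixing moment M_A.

A_x = 0, A_y = 10.00 kN, M_A = -54.40 kN·m

ΣF_x = 0: A_x = 0.
ΣF_y = 0: A_y − 10 = 0 → A_y = 10.00 kN.
ΣM about A: M_A − 10·4.4 + 98.4 = 0 → M_A = -54.40 kN·m.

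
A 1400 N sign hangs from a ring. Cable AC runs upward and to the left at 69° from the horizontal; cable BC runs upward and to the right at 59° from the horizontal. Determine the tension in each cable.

T_AC = 915.0 N, T_BC = 636.7 N

ΣF_x = 0: −T_AC·cos69° + T_BC·cos59° = 0 → T_BC = 0.695809·T_AC.
ΣF_y = 0: T_AC·sin69° + T_BC·sin59° = 1400.
Substitute: T_AC·(0.93358 + 0.695809·0.857167) = 1400 → T_AC = 915.03 ≈ 915.0 N.
Then T_BC = 0.695809 × 915.03 = 636.7 N.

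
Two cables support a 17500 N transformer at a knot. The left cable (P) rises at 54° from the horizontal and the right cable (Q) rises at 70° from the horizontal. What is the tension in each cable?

T_P = 7220 N, T_Q = 12410 N

ΣF_x = 0: −T_P·cos54° + T_Q·cos70° = 0 → T_Q = 1.71857·T_P.
ΣF_y = 0: T_P·sin54° + T_Q·sin70° = 17500.
Substitute: T_P·(0.809017 + 1.71857·0.939693) = 17500 → T_P = 7219.64 ≈ 7220 N.
Then T_Q = 1.71857 × 7219.64 = 12410 N.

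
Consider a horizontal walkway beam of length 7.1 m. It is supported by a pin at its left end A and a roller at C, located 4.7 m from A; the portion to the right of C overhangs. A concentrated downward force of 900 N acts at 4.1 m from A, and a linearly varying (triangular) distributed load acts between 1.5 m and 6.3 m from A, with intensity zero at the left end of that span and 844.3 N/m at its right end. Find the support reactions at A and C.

Resultant of the triangular load: ½ × 844.3 × 4.8 = 2026.32 N, acting at 4.7 m from A (one-third of the span from the peak).
Taking moments about A: C_y·4.7 − 900·4.1 − (½·844.3·4.8)·4.7 = 0 → C_y = 13213.704/4.7 = 2811.43 ≈ 2811 N.
ΣF_y = 0: A_y + 2811.43 − 900 − ½·844.3·4.8 = 0 → A_y = 114.9 N.
ΣF_x = 0: no horizontal applied forces, so A_x = 0.

A_x = 0, A_y = 114.9 N, C_y = 2811 N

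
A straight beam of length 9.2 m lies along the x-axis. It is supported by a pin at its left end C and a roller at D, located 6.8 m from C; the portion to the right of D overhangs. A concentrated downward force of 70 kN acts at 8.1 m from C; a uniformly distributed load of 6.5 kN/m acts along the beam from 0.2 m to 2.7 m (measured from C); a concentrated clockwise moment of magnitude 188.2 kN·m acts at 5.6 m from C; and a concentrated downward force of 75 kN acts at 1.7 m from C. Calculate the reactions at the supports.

C_x = 0, C_y = 27.98 kN, D_y = 133.3 kN

Resultant of the distributed load: 6.5 × 2.5 = 16.25 kN at 1.45 m from C.
ΣM about C: D_y·6.8 − 70·8.1 − (6.5·2.5)·1.45 − 188.2 − 75·1.7 = 0 → D_y = 906.2625/6.8 = 133.274 ≈ 133.3 kN.
ΣF_y = 0: C_y + 133.274 − 70 − 6.5·2.5 − 75 = 0 → C_y = 27.98 kN.
ΣF_x = 0: no horizontal applied forces, so C_x = 0.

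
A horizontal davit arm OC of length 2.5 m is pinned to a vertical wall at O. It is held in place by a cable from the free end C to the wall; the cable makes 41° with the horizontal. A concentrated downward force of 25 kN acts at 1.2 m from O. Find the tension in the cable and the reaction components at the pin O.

ΣM about O: T·sin41°·2.5 − 25·1.2 = 0 → T = 30/(2.5·0.656059) = 18.291 ≈ 18.29 kN.
ΣF_x = 0: O_x − T·cos41° = 0 → O_x = 18.291 × 0.75471 = 13.80 kN.
ΣF_y = 0: O_y + T·sin41° − 25 = 0 → O_y = 25 − 18.291 × 0.656059 = 13.00 kN.

T = 18.29 kN, O_x = 13.80 kN, O_y = 13.00 kN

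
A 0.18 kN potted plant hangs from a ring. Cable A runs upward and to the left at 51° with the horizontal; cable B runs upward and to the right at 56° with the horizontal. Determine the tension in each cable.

T_A = 0.1053 kN, T_B = 0.1185 kN

ΣF_x = 0: −T_A·cos51° + T_B·cos56° = 0 → T_B = 1.12541·T_A.
ΣF_y = 0: T_A·sin51° + T_B·sin56° = 0.18.
Substitute: T_A·(0.777146 + 1.12541·0.829038) = 0.18 → T_A = 0.105254 ≈ 0.1053 kN.
Then T_B = 1.12541 × 0.105254 = 0.1185 kN.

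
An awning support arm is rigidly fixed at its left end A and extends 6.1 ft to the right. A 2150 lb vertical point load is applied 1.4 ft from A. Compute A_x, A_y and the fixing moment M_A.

A_x = 0, A_y = 2150 lb, M_A = 3010 lb·ft

ΣF_x = 0: A_x = 0.
ΣF_y = 0: A_y − 2150 = 0 → A_y = 2150 lb.
ΣM about A: M_A − 2150·1.4 = 0 → M_A = 3010 lb·ft.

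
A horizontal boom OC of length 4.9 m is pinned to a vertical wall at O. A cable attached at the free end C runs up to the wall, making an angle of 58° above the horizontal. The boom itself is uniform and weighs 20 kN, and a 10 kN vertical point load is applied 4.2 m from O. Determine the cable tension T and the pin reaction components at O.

ΣM about O: T·sin58°·4.9 − 20·2.45 − 10·4.2 = 0 → T = 91/(4.9·0.848048) = 21.899 ≈ 21.90 kN.
ΣF_x = 0: O_x − T·cos58° = 0 → O_x = 21.899 × 0.529919 = 11.60 kN.
ΣF_y = 0: O_y + T·sin58° − 20 − 10 = 0 → O_y = 30 − 21.899 × 0.848048 = 11.43 kN.

T = 21.90 kN, O_x = 11.60 kN, O_y = 11.43 kN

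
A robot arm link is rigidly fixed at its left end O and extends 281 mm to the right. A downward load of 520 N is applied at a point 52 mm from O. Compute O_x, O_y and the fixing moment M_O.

O_x = 0, O_y = 520.0 N, M_O = 27040 N·mm

ΣF_x = 0: O_x = 0.
ΣF_y = 0: O_y − 520 = 0 → O_y = 520.0 N.
ΣM about O: M_O − 520·52 = 0 → M_O = 27040 N·mm.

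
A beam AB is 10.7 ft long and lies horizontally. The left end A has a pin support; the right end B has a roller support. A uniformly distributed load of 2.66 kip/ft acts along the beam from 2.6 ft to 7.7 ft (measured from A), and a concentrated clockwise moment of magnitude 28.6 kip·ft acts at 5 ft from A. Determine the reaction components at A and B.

A_x = 0, A_y = 4.364 kip, B_y = 9.202 kip

Resultant of the distributed load: 2.66 × 5.1 = 13.566 kip at 5.15 ft from A.
ΣM about A: B_y·10.7 − (2.66·5.1)·5.15 − 28.6 = 0 → B_y = 98.4649/10.7 = 9.20233 ≈ 9.202 kip.
ΣF_y = 0: A_y + 9.20233 − 2.66·5.1 = 0 → A_y = 4.364 kip.
ΣF_x = 0: no horizontal applied forces, so A_x = 0.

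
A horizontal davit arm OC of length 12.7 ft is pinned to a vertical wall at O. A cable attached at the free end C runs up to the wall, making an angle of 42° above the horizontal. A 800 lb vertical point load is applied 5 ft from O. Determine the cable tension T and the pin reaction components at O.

T = 470.7 lb, O_x = 349.8 lb, O_y = 485.0 lb

ΣM about O: T·sin42°·12.7 − 800·5 = 0 → T = 4000/(12.7·0.669131) = 470.701 ≈ 470.7 lb.
ΣF_x = 0: O_x − T·cos42° = 0 → O_x = 470.701 × 0.743145 = 349.8 lb.
ΣF_y = 0: O_y + T·sin42° − 800 = 0 → O_y = 800 − 470.701 × 0.669131 = 485.0 lb.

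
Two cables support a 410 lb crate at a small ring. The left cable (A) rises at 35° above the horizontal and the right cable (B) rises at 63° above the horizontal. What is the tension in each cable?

ΣF_x = 0: −T_A·cos35° + T_B·cos63° = 0 → T_B = 1.80434·T_A.
ΣF_y = 0: T_A·sin35° + T_B·sin63° = 410.
Substitute: T_A·(0.573576 + 1.80434·0.891007) = 410 → T_A = 187.965 ≈ 188.0 lb.
Then T_B = 1.80434 × 187.965 = 339.2 lb.

T_A = 188.0 lb, T_B = 339.2 lb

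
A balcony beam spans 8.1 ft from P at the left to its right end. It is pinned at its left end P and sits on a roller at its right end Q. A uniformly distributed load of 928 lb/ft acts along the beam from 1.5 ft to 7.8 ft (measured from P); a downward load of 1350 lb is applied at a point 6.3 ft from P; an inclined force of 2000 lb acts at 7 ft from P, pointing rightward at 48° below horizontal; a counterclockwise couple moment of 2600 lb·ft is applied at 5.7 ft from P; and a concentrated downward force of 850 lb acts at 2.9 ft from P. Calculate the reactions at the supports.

P_x = -1338 lb, P_y = 3859 lb, Q_y = 5674 lb

Resultant of the distributed load: 928 × 6.3 = 5846.4 lb at 4.65 ft from P.
ΣM about P: Q_y·8.1 − (928·6.3)·4.65 − 1350·6.3 − 2000·sin48°·7 + 2600 − 850·2.9 = 0 → Q_y = 45959.8/8.1 = 5674.05 ≈ 5674 lb.
ΣF_y = 0: P_y + 5674.05 − 928·6.3 − 1350 − 2000·sin48° − 850 = 0 → P_y = 3859 lb.
ΣF_x = 0: P_x + 2000·cos48° = 0 → P_x = -1338 lb.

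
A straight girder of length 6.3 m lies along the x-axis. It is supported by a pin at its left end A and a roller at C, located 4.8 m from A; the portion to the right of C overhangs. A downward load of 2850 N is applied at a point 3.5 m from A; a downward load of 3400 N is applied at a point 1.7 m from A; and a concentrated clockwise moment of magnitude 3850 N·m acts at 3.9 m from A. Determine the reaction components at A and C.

Moments about A: C_y·4.8 − 2850·3.5 − 3400·1.7 − 3850 = 0 → C_y = 19605/4.8 = 4084.38 ≈ 4084 N.
ΣF_y = 0: A_y + 4084.38 − 2850 − 3400 = 0 → A_y = 2166 N.
ΣF_x = 0: no horizontal applied forces, so A_x = 0.

A_x = 0, A_y = 2166 N, C_y = 4084 N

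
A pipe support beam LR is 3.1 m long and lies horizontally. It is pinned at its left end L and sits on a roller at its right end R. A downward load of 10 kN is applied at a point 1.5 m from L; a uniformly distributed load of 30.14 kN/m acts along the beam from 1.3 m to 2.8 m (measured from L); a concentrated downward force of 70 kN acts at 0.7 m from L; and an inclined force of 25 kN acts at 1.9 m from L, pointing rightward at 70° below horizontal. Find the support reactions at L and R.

Resultant of the distributed load: 30.14 × 1.5 = 45.21 kN at 2.05 m from L.
Taking moments about L: R_y·3.1 − 10·1.5 − (30.14·1.5)·2.05 − 70·0.7 − 25·sin70°·1.9 = 0 → R_y = 201.316/3.1 = 64.9406 ≈ 64.94 kN.
ΣF_y = 0: L_y + 64.9406 − 10 − 30.14·1.5 − 70 − 25·sin70° = 0 → L_y = 83.76 kN.
ΣF_x = 0: L_x + 25·cos70° = 0 → L_x = -8.551 kN.

L_x = -8.551 kN, L_y = 83.76 kN, R_y = 64.94 kN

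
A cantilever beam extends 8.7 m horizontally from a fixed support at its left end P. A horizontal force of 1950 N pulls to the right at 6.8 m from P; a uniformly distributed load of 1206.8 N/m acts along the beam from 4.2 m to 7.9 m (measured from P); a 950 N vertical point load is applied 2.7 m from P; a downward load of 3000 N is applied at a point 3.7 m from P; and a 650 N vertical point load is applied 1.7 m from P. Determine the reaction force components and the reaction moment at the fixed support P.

P_x = -1950 N, P_y = 9065 N, M_P = 41780 N·m

Resultant of the distributed load: 1206.8 × 3.7 = 4465.16 N at 6.05 m from P.
ΣF_x = 0: P_x + 1950 = 0 → P_x = -1950 N.
ΣF_y = 0: P_y − 1206.8·3.7 − 950 − 3000 − 650 = 0 → P_y = 9065 N.
ΣM about P: M_P − (1206.8·3.7)·6.05 − 950·2.7 − 3000·3.7 − 650·1.7 = 0 → M_P = 41780 N·m.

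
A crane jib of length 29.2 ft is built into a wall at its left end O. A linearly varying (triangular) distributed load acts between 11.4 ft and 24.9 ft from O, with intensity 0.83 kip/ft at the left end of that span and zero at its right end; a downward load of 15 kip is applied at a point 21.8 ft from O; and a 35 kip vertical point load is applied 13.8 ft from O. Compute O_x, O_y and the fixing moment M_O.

O_x = 0, O_y = 55.60 kip, M_O = 899.1 kip·ft

Resultant of the triangular load: ½ × 0.83 × 13.5 = 5.6025 kip, acting at 15.9 ft from O (one-third of the span from the peak).
ΣF_x = 0: O_x = 0.
ΣF_y = 0: O_y − ½·0.83·13.5 − 15 − 35 = 0 → O_y = 55.60 kip.
ΣM about O: M_O − (½·0.83·13.5)·15.9 − 15·21.8 − 35·13.8 = 0 → M_O = 899.1 kip·ft.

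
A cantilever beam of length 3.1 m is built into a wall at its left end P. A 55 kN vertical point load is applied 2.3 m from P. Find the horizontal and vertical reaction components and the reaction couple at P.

P_x = 0, P_y = 55.00 kN, M_P = 126.5 kN·m

ΣF_x = 0: P_x = 0.
ΣF_y = 0: P_y − 55 = 0 → P_y = 55.00 kN.
ΣM about P: M_P − 55·2.3 = 0 → M_P = 126.5 kN·m.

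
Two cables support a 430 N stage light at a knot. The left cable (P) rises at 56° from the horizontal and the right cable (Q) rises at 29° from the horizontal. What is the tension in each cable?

ΣF_x = 0: −T_P·cos56° + T_Q·cos29° = 0 → T_Q = 0.639355·T_P.
ΣF_y = 0: T_P·sin56° + T_Q·sin29° = 430.
Substitute: T_P·(0.829038 + 0.639355·0.48481) = 430 → T_P = 377.523 ≈ 377.5 N.
Then T_Q = 0.639355 × 377.523 = 241.4 N.

T_P = 377.5 N, T_Q = 241.4 N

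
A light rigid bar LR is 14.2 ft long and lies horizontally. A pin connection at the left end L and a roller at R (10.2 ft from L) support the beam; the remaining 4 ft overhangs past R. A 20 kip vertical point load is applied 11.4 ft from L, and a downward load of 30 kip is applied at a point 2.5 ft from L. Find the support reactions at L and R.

Taking moments about L: R_y·10.2 − 20·11.4 − 30·2.5 = 0 → R_y = 303/10.2 = 29.7059 ≈ 29.71 kip.
ΣF_y = 0: L_y + 29.7059 − 20 − 30 = 0 → L_y = 20.29 kip.
ΣF_x = 0: no horizontal applied forces, so L_x = 0.

L_x = 0, L_y = 20.29 kip, R_y = 29.71 kip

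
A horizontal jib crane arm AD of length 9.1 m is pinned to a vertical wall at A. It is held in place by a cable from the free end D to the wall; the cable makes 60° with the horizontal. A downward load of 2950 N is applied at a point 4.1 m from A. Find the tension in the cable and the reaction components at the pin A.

ΣM about A: T·sin60°·9.1 − 2950·4.1 = 0 → T = 12095/(9.1·0.866025) = 1534.74 ≈ 1535 N.
ΣF_x = 0: A_x − T·cos60° = 0 → A_x = 1534.74 × 0.5 = 767.4 N.
ΣF_y = 0: A_y + T·sin60° − 2950 = 0 → A_y = 2950 − 1534.74 × 0.866025 = 1621 N.

T = 1535 N, A_x = 767.4 N, A_y = 1621 N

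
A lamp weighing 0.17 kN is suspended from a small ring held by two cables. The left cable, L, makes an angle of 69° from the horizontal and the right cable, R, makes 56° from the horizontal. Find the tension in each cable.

ΣF_x = 0: −T_L·cos69° + T_R·cos56° = 0 → T_R = 0.640866·T_L.
ΣF_y = 0: T_L·sin69° + T_R·sin56° = 0.17.
Substitute: T_L·(0.93358 + 0.640866·0.829038) = 0.17 → T_L = 0.11605 ≈ 0.1161 kN.
Then T_R = 0.640866 × 0.11605 = 0.07437 kN.

T_L = 0.1161 kN, T_R = 0.07437 kN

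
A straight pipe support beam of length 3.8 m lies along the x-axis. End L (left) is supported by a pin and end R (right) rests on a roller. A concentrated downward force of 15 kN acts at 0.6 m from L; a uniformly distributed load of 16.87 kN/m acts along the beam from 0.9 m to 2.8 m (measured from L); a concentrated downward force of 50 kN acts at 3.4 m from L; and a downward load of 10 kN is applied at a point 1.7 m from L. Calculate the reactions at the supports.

L_x = 0, L_y = 39.87 kN, R_y = 67.18 kN

Resultant of the distributed load: 16.87 × 1.9 = 32.053 kN at 1.85 m from L.
ΣM about L: R_y·3.8 − 15·0.6 − (16.87·1.9)·1.85 − 50·3.4 − 10·1.7 = 0 → R_y = 255.29805/3.8 = 67.1837 ≈ 67.18 kN.
ΣF_y = 0: L_y + 67.1837 − 15 − 16.87·1.9 − 50 − 10 = 0 → L_y = 39.87 kN.
ΣF_x = 0: no horizontal applied forces, so L_x = 0.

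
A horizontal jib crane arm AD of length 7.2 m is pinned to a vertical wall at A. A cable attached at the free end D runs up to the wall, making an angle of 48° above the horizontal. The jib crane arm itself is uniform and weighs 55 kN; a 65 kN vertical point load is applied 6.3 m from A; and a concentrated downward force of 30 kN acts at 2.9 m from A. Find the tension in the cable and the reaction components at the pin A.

T = 129.8 kN, A_x = 86.85 kN, A_y = 53.54 kN

ΣM about A: T·sin48°·7.2 − 55·3.6 − 65·6.3 − 30·2.9 = 0 → T = 694.5/(7.2·0.743145) = 129.797 ≈ 129.8 kN.
ΣF_x = 0: A_x − T·cos48° = 0 → A_x = 129.797 × 0.669131 = 86.85 kN.
ΣF_y = 0: A_y + T·sin48° − 55 − 65 − 30 = 0 → A_y = 150 − 129.797 × 0.743145 = 53.54 kN.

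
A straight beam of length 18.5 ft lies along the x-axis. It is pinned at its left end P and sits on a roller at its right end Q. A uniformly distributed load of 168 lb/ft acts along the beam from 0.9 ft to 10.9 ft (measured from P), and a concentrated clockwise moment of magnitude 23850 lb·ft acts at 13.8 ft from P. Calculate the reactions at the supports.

P_x = 0, P_y = -145.0 lb, Q_y = 1825 lb

Resultant of the distributed load: 168 × 10 = 1680 lb at 5.9 ft from P.
ΣM about P: Q_y·18.5 − (168·10)·5.9 − 23850 = 0 → Q_y = 33762/18.5 = 1824.97 ≈ 1825 lb.
ΣF_y = 0: P_y + 1824.97 − 168·10 = 0 → P_y = -145.0 lb.
ΣF_x = 0: no horizontal applied forces, so P_x = 0.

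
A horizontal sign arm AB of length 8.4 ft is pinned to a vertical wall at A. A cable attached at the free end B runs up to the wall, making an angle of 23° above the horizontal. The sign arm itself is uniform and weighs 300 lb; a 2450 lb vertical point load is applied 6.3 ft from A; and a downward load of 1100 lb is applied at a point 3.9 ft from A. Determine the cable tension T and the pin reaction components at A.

ΣM about A: T·sin23°·8.4 − 300·4.2 − 2450·6.3 − 1100·3.9 = 0 → T = 20985/(8.4·0.390731) = 6393.69 ≈ 6394 lb.
ΣF_x = 0: A_x − T·cos23° = 0 → A_x = 6393.69 × 0.920505 = 5885 lb.
ΣF_y = 0: A_y + T·sin23° − 300 − 2450 − 1100 = 0 → A_y = 3850 − 6393.69 × 0.390731 = 1352 lb.

T = 6394 lb, A_x = 5885 lb, A_y = 1352 lb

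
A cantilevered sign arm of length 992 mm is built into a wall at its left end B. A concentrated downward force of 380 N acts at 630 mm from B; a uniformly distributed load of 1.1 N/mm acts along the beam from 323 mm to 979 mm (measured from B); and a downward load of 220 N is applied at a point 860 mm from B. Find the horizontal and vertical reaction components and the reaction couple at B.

B_x = 0, B_y = 1322 N, M_B = 898400 N·mm

Resultant of the distributed load: 1.1 × 656 = 721.6 N at 651 mm from B.
ΣF_x = 0: B_x = 0.
ΣF_y = 0: B_y − 380 − 1.1·656 − 220 = 0 → B_y = 1322 N.
ΣM about B: M_B − 380·630 − (1.1·656)·651 − 220·860 = 0 → M_B = 898400 N·mm.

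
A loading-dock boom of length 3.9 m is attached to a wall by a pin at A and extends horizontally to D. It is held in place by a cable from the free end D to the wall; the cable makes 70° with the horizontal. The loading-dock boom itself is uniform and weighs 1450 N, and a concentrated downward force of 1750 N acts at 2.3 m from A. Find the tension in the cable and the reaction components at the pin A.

ΣM about A: T·sin70°·3.9 − 1450·1.95 − 1750·2.3 = 0 → T = 6852.5/(3.9·0.939693) = 1869.81 ≈ 1870 N.
ΣF_x = 0: A_x − T·cos70° = 0 → A_x = 1869.81 × 0.34202 = 639.5 N.
ΣF_y = 0: A_y + T·sin70° − 1450 − 1750 = 0 → A_y = 3200 − 1869.81 × 0.939693 = 1443 N.

T = 1870 N, A_x = 639.5 N, A_y = 1443 N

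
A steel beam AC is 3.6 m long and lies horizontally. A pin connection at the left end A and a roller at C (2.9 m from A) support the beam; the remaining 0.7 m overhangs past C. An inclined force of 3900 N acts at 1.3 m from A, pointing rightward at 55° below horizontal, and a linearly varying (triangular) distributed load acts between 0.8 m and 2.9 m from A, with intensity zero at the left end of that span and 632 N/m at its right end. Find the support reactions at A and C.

Resultant of the triangular load: ½ × 632 × 2.1 = 663.6 N, acting at 2.2 m from A (one-third of the span from the peak).
Taking moments about A: C_y·2.9 − 3900·sin55°·1.3 − (½·632·2.1)·2.2 = 0 → C_y = 5613.02/2.9 = 1935.52 ≈ 1936 N.
ΣF_y = 0: A_y + 1935.52 − 3900·sin55° − ½·632·2.1 = 0 → A_y = 1923 N.
ΣF_x = 0: A_x + 3900·cos55° = 0 → A_x = -2237 N.

A_x = -2237 N, A_y = 1923 N, C_y = 1936 N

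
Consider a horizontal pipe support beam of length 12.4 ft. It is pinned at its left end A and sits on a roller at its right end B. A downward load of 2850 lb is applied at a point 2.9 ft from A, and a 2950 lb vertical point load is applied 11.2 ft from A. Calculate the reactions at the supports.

Moments about A: B_y·12.4 − 2850·2.9 − 2950·11.2 = 0 → B_y = 41305/12.4 = 3331.05 ≈ 3331 lb.
ΣF_y = 0: A_y + 3331.05 − 2850 − 2950 = 0 → A_y = 2469 lb.
ΣF_x = 0: no horizontal applied forces, so A_x = 0.

A_x = 0, A_y = 2469 lb, B_y = 3331 lb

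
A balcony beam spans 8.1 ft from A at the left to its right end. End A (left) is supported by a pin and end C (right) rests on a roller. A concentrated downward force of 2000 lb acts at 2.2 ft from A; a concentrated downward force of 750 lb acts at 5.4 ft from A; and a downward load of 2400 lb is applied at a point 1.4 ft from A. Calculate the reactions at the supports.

A_x = 0, A_y = 3692 lb, C_y = 1458 lb

ΣM about A: C_y·8.1 − 2000·2.2 − 750·5.4 − 2400·1.4 = 0 → C_y = 11810/8.1 = 1458.02 ≈ 1458 lb.
ΣF_y = 0: A_y + 1458.02 − 2000 − 750 − 2400 = 0 → A_y = 3692 lb.
ΣF_x = 0: no horizontal applied forces, so A_x = 0.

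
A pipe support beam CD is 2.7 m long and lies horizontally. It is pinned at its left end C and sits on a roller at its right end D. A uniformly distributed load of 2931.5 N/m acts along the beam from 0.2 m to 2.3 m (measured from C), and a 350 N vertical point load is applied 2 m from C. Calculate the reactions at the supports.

C_x = 0, C_y = 3397 N, D_y = 3109 N

Resultant of the distributed load: 2931.5 × 2.1 = 6156.15 N at 1.25 m from C.
Moments about C: D_y·2.7 − (2931.5·2.1)·1.25 − 350·2 = 0 → D_y = 8395.1875/2.7 = 3109.33 ≈ 3109 N.
ΣF_y = 0: C_y + 3109.33 − 2931.5·2.1 − 350 = 0 → C_y = 3397 N.
ΣF_x = 0: no horizontal applied forces, so C_x = 0.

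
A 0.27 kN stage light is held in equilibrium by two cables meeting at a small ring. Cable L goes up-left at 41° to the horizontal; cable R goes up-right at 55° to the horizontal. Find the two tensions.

T_L = 0.1557 kN, T_R = 0.2049 kN

ΣF_x = 0: −T_L·cos41° + T_R·cos55° = 0 → T_R = 1.3158·T_L.
ΣF_y = 0: T_L·sin41° + T_R·sin55° = 0.27.
Substitute: T_L·(0.656059 + 1.3158·0.819152) = 0.27 → T_L = 0.155718 ≈ 0.1557 kN.
Then T_R = 1.3158 × 0.155718 = 0.2049 kN.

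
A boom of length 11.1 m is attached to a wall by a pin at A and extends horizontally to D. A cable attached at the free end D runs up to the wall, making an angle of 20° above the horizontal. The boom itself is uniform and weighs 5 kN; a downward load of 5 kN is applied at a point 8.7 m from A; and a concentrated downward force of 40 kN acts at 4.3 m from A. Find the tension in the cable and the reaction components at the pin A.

T = 64.07 kN, A_x = 60.21 kN, A_y = 28.09 kN

ΣM about A: T·sin20°·11.1 − 5·5.55 − 5·8.7 − 40·4.3 = 0 → T = 243.25/(11.1·0.34202) = 64.0735 ≈ 64.07 kN.
ΣF_x = 0: A_x − T·cos20° = 0 → A_x = 64.0735 × 0.939693 = 60.21 kN.
ΣF_y = 0: A_y + T·sin20° − 5 − 5 − 40 = 0 → A_y = 50 − 64.0735 × 0.34202 = 28.09 kN.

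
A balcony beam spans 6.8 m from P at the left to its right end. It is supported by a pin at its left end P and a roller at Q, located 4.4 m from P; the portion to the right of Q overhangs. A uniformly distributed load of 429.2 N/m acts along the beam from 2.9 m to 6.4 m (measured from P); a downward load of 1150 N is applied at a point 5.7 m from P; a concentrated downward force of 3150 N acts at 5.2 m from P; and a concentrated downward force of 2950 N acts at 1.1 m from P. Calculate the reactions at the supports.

P_x = 0, P_y = 1215 N, Q_y = 7538 N

Resultant of the distributed load: 429.2 × 3.5 = 1502.2 N at 4.65 m from P.
Taking moments about P: Q_y·4.4 − (429.2·3.5)·4.65 − 1150·5.7 − 3150·5.2 − 2950·1.1 = 0 → Q_y = 33165.23/4.4 = 7537.55 ≈ 7538 N.
ΣF_y = 0: P_y + 7537.55 − 429.2·3.5 − 1150 − 3150 − 2950 = 0 → P_y = 1215 N.
ΣF_x = 0: no horizontal applied forces, so P_x = 0.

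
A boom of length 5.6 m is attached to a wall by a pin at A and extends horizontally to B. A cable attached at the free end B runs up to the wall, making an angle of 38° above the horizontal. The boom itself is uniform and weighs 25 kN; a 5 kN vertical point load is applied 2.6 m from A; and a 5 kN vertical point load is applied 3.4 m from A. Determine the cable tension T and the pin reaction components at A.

ΣM about A: T·sin38°·5.6 − 25·2.8 − 5·2.6 − 5·3.4 = 0 → T = 100/(5.6·0.615661) = 29.0048 ≈ 29.00 kN.
ΣF_x = 0: A_x − T·cos38° = 0 → A_x = 29.0048 × 0.788011 = 22.86 kN.
ΣF_y = 0: A_y + T·sin38° − 25 − 5 − 5 = 0 → A_y = 35 − 29.0048 × 0.615661 = 17.14 kN.

T = 29.00 kN, A_x = 22.86 kN, A_y = 17.14 kN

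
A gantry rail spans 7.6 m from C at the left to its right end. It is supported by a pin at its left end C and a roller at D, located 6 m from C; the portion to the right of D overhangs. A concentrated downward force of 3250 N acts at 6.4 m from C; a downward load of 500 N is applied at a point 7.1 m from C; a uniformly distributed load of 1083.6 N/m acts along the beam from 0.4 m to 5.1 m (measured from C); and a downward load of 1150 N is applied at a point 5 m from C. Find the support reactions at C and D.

Resultant of the distributed load: 1083.6 × 4.7 = 5092.92 N at 2.75 m from C.
Taking moments about C: D_y·6 − 3250·6.4 − 500·7.1 − (1083.6·4.7)·2.75 − 1150·5 = 0 → D_y = 44105.53/6 = 7350.92 ≈ 7351 N.
ΣF_y = 0: C_y + 7350.92 − 3250 − 500 − 1083.6·4.7 − 1150 = 0 → C_y = 2642 N.
ΣF_x = 0: no horizontal applied forces, so C_x = 0.

C_x = 0, C_y = 2642 N, D_y = 7351 N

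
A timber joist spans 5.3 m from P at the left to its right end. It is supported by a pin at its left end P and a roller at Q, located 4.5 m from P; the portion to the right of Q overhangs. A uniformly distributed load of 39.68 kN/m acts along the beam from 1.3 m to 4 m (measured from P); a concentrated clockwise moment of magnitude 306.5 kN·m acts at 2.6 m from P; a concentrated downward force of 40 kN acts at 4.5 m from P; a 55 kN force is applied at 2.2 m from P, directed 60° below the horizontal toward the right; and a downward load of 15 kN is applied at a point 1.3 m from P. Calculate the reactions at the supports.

Resultant of the distributed load: 39.68 × 2.7 = 107.136 kN at 2.65 m from P.
ΣM about P: Q_y·4.5 − (39.68·2.7)·2.65 − 306.5 − 40·4.5 − 55·sin60°·2.2 − 15·1.3 = 0 → Q_y = 894.699/4.5 = 198.822 ≈ 198.8 kN.
ΣF_y = 0: P_y + 198.822 − 39.68·2.7 − 40 − 55·sin60° − 15 = 0 → P_y = 10.95 kN.
ΣF_x = 0: P_x + 55·cos60° = 0 → P_x = -27.50 kN.

P_x = -27.50 kN, P_y = 10.95 kN, Q_y = 198.8 kN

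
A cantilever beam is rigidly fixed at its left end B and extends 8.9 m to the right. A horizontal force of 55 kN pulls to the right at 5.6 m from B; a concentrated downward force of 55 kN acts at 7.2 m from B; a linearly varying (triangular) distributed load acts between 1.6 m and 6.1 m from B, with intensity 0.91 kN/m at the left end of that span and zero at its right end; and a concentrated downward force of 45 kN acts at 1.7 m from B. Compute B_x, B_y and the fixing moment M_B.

B_x = -55.00 kN, B_y = 102.0 kN, M_B = 478.8 kN·m

Resultant of the triangular load: ½ × 0.91 × 4.5 = 2.0475 kN, acting at 3.1 m from B (one-third of the span from the peak).
ΣF_x = 0: B_x + 55 = 0 → B_x = -55.00 kN.
ΣF_y = 0: B_y − 55 − ½·0.91·4.5 − 45 = 0 → B_y = 102.0 kN.
ΣM about B: M_B − 55·7.2 − (½·0.91·4.5)·3.1 − 45·1.7 = 0 → M_B = 478.8 kN·m.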